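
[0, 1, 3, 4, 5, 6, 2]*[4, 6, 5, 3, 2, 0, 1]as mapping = [0→4, 1→6, 2→3, 3→2, 4→0, 5→1, 6→5]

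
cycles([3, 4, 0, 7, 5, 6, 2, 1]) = (0 3 7 1 4 5 6 2)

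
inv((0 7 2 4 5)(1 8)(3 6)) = (0 5 4 2 7)(1 8)(3 6)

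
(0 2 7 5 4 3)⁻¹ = (0 3 4 5 7 2)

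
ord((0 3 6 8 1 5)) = 6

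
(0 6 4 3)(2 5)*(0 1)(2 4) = (0 6 2 5 4 3 1)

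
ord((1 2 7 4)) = 4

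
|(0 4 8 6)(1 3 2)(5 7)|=12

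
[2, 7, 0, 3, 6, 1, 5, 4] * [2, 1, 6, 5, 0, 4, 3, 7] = [6, 7, 2, 5, 3, 1, 4, 0]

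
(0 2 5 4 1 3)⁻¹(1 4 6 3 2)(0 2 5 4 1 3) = (0 5 3 1 6)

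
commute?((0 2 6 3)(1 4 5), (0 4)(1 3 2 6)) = no:(0 2 6 3)(1 4 5)*(0 4)(1 3 2 6) = (0 6 2 1)(3 4 5), (0 4)(1 3 2 6)*(0 2 6 3)(1 4 5) = (0 5 1)(2 3 6 4)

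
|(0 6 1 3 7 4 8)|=7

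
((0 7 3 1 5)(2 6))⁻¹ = (0 5 1 3 7)(2 6)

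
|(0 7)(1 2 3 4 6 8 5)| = 14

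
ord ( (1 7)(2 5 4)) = 6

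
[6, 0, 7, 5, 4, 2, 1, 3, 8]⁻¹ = [1, 6, 5, 7, 4, 3, 0, 2, 8]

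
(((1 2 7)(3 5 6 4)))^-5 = (1 2 7)(3 4 6 5)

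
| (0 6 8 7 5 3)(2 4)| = 6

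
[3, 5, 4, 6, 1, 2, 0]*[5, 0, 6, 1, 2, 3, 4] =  [1, 3, 2, 4, 0, 6, 5]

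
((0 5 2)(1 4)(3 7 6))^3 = (1 4)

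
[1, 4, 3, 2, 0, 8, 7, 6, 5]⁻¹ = [4, 0, 3, 2, 1, 8, 7, 6, 5]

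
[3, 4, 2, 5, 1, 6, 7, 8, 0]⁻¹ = [8, 4, 2, 0, 1, 3, 5, 6, 7]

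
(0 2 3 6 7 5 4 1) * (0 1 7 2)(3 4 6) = (2 4 7 5 6)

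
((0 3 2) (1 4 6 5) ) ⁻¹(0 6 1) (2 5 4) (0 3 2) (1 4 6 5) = (0 1 6) (3 5 4) 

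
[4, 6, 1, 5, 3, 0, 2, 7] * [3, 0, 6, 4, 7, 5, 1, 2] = [7, 1, 0, 5, 4, 3, 6, 2]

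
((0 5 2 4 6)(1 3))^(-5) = (1 3)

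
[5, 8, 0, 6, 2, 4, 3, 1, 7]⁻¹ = [2, 7, 4, 6, 5, 0, 3, 8, 1]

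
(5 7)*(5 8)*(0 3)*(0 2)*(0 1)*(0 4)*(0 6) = (0 3 2 1 4 6) (5 7 8) 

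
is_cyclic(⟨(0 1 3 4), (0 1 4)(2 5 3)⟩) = no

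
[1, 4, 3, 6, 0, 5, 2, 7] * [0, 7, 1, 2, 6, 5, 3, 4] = [7, 6, 2, 3, 0, 5, 1, 4]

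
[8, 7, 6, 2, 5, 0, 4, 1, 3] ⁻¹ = [5, 7, 3, 8, 6, 4, 2, 1, 0] 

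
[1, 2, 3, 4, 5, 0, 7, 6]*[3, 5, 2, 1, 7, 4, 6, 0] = [5, 2, 1, 7, 4, 3, 0, 6]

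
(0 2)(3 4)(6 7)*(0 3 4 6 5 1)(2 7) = (0 7 5 1)(2 3 6)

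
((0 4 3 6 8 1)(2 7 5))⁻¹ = (0 1 8 6 3 4)(2 5 7)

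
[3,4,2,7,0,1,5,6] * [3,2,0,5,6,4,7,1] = [5,6,0,1,3,2,4,7]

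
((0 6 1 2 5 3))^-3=(0 2)(1 3)(5 6)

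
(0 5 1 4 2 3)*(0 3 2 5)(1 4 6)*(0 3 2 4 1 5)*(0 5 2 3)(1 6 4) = (1 4 5 6 2)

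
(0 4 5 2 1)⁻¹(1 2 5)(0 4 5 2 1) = (0 1 2)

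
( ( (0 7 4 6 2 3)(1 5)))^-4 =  (0 4 2)(3 7 6)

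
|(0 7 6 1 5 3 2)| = 7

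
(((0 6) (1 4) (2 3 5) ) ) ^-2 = (2 3 5) 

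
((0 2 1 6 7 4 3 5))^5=(0 4 1 5 7 2 3 6)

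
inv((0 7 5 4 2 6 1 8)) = (0 8 1 6 2 4 5 7)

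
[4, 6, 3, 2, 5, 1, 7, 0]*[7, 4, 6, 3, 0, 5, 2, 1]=[0, 2, 3, 6, 5, 4, 1, 7]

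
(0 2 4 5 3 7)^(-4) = (0 4 3)(2 5 7)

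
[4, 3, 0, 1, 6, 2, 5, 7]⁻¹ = [2, 3, 5, 1, 0, 6, 4, 7]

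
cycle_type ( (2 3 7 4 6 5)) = 6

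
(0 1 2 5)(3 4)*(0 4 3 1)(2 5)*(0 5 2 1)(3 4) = (0 5 3 4)(1 2)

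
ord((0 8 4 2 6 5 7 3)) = 8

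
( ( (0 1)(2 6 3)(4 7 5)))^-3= (0 1)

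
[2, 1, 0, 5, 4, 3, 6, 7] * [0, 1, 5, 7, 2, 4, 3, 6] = [5, 1, 0, 4, 2, 7, 3, 6]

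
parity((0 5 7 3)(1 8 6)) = odd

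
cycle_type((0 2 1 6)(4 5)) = 2.4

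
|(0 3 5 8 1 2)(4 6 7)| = 6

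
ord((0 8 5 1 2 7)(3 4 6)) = 6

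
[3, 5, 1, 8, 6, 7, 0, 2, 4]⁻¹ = [6, 2, 7, 0, 8, 1, 4, 5, 3]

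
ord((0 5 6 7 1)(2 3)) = 10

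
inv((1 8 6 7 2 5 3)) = (1 3 5 2 7 6 8)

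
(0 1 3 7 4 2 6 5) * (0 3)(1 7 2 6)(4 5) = (0 7 5 3 2 1)(4 6)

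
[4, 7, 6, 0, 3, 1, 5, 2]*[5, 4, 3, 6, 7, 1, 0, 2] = [7, 2, 0, 5, 6, 4, 1, 3] 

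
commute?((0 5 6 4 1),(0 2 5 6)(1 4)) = no:(0 5 6 4 1) * (0 2 5 6)(1 4) = (0 6 1 2 5),(0 2 5 6)(1 4) * (0 5 6 4 1) = (0 2 6 5 4)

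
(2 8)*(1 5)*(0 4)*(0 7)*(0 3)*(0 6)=(0 4 7 3 6)(1 5)(2 8)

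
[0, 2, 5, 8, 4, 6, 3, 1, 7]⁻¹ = [0, 7, 1, 6, 4, 2, 5, 8, 3]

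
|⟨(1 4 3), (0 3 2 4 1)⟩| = 60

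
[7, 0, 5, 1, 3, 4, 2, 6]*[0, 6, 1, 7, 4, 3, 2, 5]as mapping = [0→5, 1→0, 2→3, 3→6, 4→7, 5→4, 6→1, 7→2]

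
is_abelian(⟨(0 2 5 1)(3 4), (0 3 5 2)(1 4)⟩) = no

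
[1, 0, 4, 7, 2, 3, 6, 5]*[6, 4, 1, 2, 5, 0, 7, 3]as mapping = [0→4, 1→6, 2→5, 3→3, 4→1, 5→2, 6→7, 7→0]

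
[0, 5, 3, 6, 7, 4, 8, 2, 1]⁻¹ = [0, 8, 7, 2, 5, 1, 3, 4, 6]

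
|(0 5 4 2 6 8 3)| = 7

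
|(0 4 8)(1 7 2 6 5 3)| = 6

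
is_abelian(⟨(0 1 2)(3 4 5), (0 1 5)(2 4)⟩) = no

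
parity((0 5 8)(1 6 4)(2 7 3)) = even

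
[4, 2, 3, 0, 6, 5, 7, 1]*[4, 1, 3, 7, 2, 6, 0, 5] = [2, 3, 7, 4, 0, 6, 5, 1]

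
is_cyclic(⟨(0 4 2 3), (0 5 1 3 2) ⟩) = no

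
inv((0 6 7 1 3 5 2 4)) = (0 4 2 5 3 1 7 6)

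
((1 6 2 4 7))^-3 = (1 2 7 6 4)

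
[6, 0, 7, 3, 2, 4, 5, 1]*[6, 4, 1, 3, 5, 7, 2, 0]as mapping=[0→2, 1→6, 2→0, 3→3, 4→1, 5→5, 6→7, 7→4]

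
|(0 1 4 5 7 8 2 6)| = 8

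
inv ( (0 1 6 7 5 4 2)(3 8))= (0 2 4 5 7 6 1)(3 8)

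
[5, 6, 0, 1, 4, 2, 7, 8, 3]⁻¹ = [2, 3, 5, 8, 4, 0, 1, 6, 7]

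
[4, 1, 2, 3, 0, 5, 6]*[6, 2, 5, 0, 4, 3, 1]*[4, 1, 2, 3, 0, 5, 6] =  [0, 2, 5, 4, 6, 3, 1]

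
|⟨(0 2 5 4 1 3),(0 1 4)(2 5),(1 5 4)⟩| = 720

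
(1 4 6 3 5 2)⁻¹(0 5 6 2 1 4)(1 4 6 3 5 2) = (0 2 3 1 4 6)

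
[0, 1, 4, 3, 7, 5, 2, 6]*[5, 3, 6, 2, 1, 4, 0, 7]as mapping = [0→5, 1→3, 2→1, 3→2, 4→7, 5→4, 6→6, 7→0]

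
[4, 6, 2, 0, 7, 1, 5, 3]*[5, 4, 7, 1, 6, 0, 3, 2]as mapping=[0→6, 1→3, 2→7, 3→5, 4→2, 5→4, 6→0, 7→1]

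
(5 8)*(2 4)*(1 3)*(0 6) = (0 6)(1 3)(2 4)(5 8)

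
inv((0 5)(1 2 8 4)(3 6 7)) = (0 5)(1 4 8 2)(3 7 6)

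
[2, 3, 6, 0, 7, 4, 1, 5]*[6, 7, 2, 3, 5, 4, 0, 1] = [2, 3, 0, 6, 1, 5, 7, 4]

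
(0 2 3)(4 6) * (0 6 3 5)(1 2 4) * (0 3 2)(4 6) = (0 6 1)(2 5 3 4)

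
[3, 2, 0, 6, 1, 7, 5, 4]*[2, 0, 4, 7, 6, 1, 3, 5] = [7, 4, 2, 3, 0, 5, 1, 6]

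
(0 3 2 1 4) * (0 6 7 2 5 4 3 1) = (0 1 3 5 4 6 7 2)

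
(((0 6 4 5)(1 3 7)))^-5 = (0 5 4 6)(1 3 7)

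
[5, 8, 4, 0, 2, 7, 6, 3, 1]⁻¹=[3, 8, 4, 7, 2, 0, 6, 5, 1]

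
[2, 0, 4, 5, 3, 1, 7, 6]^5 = [1, 5, 0, 4, 2, 3, 7, 6]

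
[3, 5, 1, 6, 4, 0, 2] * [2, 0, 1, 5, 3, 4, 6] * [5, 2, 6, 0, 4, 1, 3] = [1, 4, 5, 3, 0, 6, 2]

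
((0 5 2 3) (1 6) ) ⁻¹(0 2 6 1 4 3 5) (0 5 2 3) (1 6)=(0 2 5 3 1 6 4) 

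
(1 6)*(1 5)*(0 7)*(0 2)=(0 7 2)(1 6 5)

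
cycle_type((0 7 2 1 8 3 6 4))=8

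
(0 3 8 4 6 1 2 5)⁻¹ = (0 5 2 1 6 4 8 3)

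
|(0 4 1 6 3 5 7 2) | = 8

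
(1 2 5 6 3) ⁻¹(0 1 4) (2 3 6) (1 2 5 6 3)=(0 2 4) (1 3 5) 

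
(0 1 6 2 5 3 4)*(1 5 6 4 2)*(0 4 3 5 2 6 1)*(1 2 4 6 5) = (0 4 6)(1 3 5)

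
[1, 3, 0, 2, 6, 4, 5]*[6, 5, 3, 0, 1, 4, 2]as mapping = [0→5, 1→0, 2→6, 3→3, 4→2, 5→1, 6→4]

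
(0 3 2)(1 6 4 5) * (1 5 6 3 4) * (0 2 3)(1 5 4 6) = (0 6 5 4 1)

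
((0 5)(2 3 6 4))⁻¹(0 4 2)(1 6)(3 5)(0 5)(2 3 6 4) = (0 6)(1 4)(2 3 5)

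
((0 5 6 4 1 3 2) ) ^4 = (0 1 5 3 6 2 4) 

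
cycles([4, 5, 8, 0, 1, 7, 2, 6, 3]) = (0 4 1 5 7 6 2 8 3)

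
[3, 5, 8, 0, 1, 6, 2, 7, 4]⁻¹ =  [3, 4, 6, 0, 8, 1, 5, 7, 2]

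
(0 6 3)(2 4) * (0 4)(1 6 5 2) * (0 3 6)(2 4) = (0 5 4 1)(2 3)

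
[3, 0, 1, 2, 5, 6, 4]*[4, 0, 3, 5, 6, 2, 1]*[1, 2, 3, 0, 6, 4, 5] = [4, 6, 1, 0, 3, 2, 5]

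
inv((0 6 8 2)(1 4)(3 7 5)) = (0 2 8 6)(1 4)(3 5 7)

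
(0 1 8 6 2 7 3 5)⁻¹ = (0 5 3 7 2 6 8 1)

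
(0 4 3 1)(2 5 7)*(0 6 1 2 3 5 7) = (0 4 5)(1 6)(2 7 3)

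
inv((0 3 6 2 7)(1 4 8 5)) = (0 7 2 6 3)(1 5 8 4)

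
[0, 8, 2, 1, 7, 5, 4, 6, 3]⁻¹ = [0, 3, 2, 8, 6, 5, 7, 4, 1]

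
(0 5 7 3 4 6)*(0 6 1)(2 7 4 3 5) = (0 2 7 5 4 1)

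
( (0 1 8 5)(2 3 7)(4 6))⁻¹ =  (0 5 8 1)(2 7 3)(4 6)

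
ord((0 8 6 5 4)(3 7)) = 10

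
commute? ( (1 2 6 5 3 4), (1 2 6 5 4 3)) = no: (1 2 6 5 3 4) * (1 2 6 5 4 3) = (1 6 4 2 5), (1 2 6 5 4 3) * (1 2 6 5 3 4) = (1 6 3 2 5)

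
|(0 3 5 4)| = 4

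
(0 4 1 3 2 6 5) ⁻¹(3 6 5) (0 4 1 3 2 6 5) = (0 2 5) 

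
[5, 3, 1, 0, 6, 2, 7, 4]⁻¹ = [3, 2, 5, 1, 7, 0, 4, 6]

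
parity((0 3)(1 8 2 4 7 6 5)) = odd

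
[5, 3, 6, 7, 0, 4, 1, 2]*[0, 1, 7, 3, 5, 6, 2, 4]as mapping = [0→6, 1→3, 2→2, 3→4, 4→0, 5→5, 6→1, 7→7]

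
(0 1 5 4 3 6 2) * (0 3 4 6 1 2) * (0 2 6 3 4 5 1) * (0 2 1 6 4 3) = (0 4 5)(1 6)(2 3)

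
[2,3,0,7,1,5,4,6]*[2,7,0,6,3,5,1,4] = [0,6,2,4,7,5,3,1]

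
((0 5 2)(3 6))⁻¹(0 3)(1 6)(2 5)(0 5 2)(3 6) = (0 2)(1 3)(5 6)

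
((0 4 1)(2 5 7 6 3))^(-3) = (2 7 3 5 6)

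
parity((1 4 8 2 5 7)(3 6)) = even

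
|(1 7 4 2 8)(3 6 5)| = 15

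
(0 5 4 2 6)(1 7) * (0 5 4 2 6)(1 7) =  (0 4 6 5 2)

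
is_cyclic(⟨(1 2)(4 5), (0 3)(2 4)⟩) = no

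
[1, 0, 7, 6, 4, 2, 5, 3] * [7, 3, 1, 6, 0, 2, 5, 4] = [3, 7, 4, 5, 0, 1, 2, 6]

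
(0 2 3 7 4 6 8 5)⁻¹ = (0 5 8 6 4 7 3 2)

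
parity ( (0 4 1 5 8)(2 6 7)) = even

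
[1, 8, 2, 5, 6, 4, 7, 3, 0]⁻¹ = [8, 0, 2, 7, 5, 3, 4, 6, 1]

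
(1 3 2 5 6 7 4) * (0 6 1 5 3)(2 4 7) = (0 6 2 3 4 5 1)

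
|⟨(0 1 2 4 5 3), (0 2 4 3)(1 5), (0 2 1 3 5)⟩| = 720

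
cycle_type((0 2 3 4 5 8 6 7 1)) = 9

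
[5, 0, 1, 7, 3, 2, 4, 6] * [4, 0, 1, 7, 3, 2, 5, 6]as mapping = [0→2, 1→4, 2→0, 3→6, 4→7, 5→1, 6→3, 7→5]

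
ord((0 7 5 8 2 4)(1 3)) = 6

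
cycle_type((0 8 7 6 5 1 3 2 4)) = 9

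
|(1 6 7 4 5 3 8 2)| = 8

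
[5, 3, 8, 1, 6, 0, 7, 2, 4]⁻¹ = [5, 3, 7, 1, 8, 0, 4, 6, 2]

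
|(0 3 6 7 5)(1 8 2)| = 15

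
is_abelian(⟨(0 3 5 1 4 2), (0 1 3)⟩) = no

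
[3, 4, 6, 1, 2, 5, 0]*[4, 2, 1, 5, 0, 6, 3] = [5, 0, 3, 2, 1, 6, 4]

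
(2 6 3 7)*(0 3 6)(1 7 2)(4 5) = (0 3 2)(1 7)(4 5)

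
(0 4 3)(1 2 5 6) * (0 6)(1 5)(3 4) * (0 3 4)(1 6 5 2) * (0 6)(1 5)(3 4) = (0 3 1 5 4 6 2)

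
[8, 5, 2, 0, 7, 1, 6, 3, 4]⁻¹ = [3, 5, 2, 7, 8, 1, 6, 4, 0]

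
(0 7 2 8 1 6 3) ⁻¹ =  (0 3 6 1 8 2 7) 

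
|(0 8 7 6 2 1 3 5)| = 8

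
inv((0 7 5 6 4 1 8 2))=(0 2 8 1 4 6 5 7)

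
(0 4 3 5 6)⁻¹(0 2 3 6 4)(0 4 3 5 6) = (0 3 4 2 5)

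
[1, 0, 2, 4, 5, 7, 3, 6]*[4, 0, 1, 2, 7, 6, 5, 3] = [0, 4, 1, 7, 6, 3, 2, 5]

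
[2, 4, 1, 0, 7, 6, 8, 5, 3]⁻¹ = [3, 2, 0, 8, 1, 7, 5, 4, 6]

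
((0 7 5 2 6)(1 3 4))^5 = (1 4 3)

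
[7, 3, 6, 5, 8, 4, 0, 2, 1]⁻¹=[6, 8, 7, 1, 5, 3, 2, 0, 4]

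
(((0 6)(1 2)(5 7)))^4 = ()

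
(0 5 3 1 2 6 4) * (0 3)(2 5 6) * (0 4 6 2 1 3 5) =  (0 2 1)(4 5)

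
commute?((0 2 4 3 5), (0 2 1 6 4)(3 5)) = no:(0 2 4 3 5) * (0 2 1 6 4)(3 5) = (0 1 6 4 5 2), (0 2 1 6 4)(3 5) * (0 2 4 3 5) = (0 4 2 1 6 3)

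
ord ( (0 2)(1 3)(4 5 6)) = 6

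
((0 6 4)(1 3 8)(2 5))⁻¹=(0 4 6)(1 8 3)(2 5)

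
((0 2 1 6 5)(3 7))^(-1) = (0 5 6 1 2)(3 7)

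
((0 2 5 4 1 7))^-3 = (0 4)(1 2)(5 7)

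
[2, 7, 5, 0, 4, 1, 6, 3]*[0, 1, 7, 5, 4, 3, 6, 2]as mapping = [0→7, 1→2, 2→3, 3→0, 4→4, 5→1, 6→6, 7→5]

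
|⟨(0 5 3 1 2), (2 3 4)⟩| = 360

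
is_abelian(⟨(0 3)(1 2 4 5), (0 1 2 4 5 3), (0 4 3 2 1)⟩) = no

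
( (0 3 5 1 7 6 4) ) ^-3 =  (0 7 3 6 5 4 1) 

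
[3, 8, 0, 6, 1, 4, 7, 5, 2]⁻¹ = [2, 4, 8, 0, 5, 7, 3, 6, 1]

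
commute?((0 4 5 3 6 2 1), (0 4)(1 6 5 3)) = no:(0 4 5 3 6 2 1) * (0 4)(1 6 5 3) = (1 4 3 5)(2 6), (0 4)(1 6 5 3) * (0 4 5 3 6 2 1) = (0 5 6 3)(1 2)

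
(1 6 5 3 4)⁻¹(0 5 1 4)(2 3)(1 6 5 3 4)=(0 3 6 1)(2 4)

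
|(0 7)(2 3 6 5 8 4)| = 6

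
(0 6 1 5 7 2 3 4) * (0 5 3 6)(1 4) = (1 3)(2 6 4 5 7)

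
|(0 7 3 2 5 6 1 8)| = 8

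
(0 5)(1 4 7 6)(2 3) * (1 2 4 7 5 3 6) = (0 3 4 5)(1 7)(2 6)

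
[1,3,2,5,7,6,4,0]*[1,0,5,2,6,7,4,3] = [0,2,5,7,3,4,6,1]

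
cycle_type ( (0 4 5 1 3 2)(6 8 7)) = 3.6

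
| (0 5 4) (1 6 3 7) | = 12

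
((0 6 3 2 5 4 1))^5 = (0 4 2 6 1 5 3)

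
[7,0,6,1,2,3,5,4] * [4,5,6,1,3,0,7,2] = [2,4,7,5,6,1,0,3]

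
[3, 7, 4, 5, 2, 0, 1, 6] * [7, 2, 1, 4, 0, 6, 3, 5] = [4, 5, 0, 6, 1, 7, 2, 3]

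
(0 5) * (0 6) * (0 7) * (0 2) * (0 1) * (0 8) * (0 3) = (0 5 6 7 2 1 8 3)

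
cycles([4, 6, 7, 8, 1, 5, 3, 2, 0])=(0 4 1 6 3 8)(2 7)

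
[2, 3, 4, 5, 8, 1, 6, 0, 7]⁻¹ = [7, 5, 0, 1, 2, 3, 6, 8, 4]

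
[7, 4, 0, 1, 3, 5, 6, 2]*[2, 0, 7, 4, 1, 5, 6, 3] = [3, 1, 2, 0, 4, 5, 6, 7]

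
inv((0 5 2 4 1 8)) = (0 8 1 4 2 5)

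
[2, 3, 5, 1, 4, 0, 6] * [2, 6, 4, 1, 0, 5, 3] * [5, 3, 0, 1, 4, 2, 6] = [4, 3, 2, 6, 5, 0, 1] 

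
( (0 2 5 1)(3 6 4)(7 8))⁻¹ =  (0 1 5 2)(3 4 6)(7 8)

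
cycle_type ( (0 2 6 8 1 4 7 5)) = 8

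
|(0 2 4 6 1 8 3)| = 7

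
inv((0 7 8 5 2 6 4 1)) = (0 1 4 6 2 5 8 7)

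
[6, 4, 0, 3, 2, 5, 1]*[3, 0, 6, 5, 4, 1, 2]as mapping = [0→2, 1→4, 2→3, 3→5, 4→6, 5→1, 6→0]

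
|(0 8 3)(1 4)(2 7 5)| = 6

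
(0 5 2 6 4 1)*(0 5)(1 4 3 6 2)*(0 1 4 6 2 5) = (0 1)(2 5 4 6 3)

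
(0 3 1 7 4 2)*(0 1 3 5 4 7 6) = (0 5 4 2 1 6)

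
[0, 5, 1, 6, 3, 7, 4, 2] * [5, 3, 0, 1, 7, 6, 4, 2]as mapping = [0→5, 1→6, 2→3, 3→4, 4→1, 5→2, 6→7, 7→0]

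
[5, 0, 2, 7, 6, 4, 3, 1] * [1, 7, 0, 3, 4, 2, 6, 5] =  [2, 1, 0, 5, 6, 4, 3, 7]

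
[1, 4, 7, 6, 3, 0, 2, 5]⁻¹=[5, 0, 6, 4, 1, 7, 3, 2]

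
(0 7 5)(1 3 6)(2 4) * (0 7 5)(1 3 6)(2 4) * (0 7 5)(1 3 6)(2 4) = (2 4)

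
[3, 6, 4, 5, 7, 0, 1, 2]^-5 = [3, 6, 4, 5, 7, 0, 1, 2]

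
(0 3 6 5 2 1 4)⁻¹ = (0 4 1 2 5 6 3)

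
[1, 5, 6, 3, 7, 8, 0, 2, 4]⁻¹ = [6, 0, 7, 3, 8, 1, 2, 4, 5]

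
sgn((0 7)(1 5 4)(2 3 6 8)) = 1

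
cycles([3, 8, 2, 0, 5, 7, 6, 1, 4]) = (0 3)(1 8 4 5 7)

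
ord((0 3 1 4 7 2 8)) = 7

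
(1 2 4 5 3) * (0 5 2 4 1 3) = (0 5)(1 4 2)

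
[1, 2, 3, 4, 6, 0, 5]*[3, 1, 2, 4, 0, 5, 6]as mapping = [0→1, 1→2, 2→4, 3→0, 4→6, 5→3, 6→5]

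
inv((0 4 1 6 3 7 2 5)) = (0 5 2 7 3 6 1 4)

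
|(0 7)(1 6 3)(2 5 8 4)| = 12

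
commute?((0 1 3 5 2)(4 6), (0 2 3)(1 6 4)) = no:(0 1 3 5 2)(4 6) * (0 2 3)(1 6 4) = (0 6 1)(3 5), (0 2 3)(1 6 4) * (0 1 3 5 2)(4 6) = (1 4 3)(2 5)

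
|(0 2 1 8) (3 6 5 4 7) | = 20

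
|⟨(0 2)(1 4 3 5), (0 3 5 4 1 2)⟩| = 720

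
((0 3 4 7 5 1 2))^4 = (0 5 3 1 4 2 7)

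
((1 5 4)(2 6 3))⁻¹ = (1 4 5)(2 3 6)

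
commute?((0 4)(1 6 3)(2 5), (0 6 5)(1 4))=no:(0 4)(1 6 3)(2 5) * (0 6 5)(1 4)=(0 1 5 2)(3 4 6), (0 6 5)(1 4) * (0 4)(1 6 3)(2 5)=(0 3 1)(2 5 4 6)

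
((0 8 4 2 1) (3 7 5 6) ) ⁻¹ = (0 1 2 4 8) (3 6 5 7) 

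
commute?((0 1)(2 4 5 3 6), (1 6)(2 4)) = no:(0 1)(2 4 5 3 6)*(1 6)(2 4) = (0 6 4 5 3 1), (1 6)(2 4)*(0 1)(2 4 5 3 6) = (0 1 2 5 3 6)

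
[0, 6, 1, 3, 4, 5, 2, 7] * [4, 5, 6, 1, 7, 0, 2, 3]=[4, 2, 5, 1, 7, 0, 6, 3]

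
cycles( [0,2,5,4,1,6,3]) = (1 2 5 6 3 4)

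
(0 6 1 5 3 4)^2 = (0 1 3)(4 6 5)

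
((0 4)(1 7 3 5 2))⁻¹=(0 4)(1 2 5 3 7)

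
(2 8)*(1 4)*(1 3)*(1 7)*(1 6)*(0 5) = (0 5)(1 4 3 7 6)(2 8)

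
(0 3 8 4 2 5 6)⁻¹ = (0 6 5 2 4 8 3)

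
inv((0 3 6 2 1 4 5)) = (0 5 4 1 2 6 3)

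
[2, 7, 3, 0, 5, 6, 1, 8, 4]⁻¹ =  [3, 6, 0, 2, 8, 4, 5, 1, 7]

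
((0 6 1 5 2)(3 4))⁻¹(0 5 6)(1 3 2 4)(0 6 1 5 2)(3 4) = (0 3 5 4)(1 6 2)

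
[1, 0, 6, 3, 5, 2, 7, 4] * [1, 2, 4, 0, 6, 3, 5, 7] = [2, 1, 5, 0, 3, 4, 7, 6]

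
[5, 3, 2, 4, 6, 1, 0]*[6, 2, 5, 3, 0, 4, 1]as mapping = [0→4, 1→3, 2→5, 3→0, 4→1, 5→2, 6→6]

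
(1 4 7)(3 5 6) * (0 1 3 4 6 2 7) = (0 1 6 4)(2 7 3 5)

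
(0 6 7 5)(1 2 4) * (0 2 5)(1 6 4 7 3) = (0 4 6 3 1 5 2 7)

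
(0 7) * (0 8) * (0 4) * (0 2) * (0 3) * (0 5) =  (0 7 8 4 2 3 5)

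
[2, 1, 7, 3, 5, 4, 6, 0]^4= [2, 1, 7, 3, 4, 5, 6, 0]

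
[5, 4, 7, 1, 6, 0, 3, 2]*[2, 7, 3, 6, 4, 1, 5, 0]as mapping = [0→1, 1→4, 2→0, 3→7, 4→5, 5→2, 6→6, 7→3]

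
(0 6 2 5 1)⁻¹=(0 1 5 2 6)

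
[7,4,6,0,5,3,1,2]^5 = [4,7,3,1,2,6,0,5]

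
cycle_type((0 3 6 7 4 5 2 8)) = 8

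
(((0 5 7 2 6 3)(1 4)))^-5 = (0 5 7 2 6 3)(1 4)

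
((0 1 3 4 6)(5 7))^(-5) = (5 7)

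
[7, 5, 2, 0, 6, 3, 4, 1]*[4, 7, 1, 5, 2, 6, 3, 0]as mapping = [0→0, 1→6, 2→1, 3→4, 4→3, 5→5, 6→2, 7→7]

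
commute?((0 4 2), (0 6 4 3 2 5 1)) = no:(0 4 2) * (0 6 4 3 2 5 1) = (0 3 2 6 4 5 1), (0 6 4 3 2 5 1) * (0 4 2) = (0 6 2 5 1 4 3)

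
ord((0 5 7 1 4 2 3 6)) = 8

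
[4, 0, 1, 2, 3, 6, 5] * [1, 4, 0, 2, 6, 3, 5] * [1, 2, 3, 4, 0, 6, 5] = [5, 2, 0, 1, 3, 6, 4]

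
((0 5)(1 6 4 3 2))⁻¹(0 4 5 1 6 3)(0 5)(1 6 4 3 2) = (0 6 4 2 5 3)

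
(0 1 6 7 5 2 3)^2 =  (0 6 5 3 1 7 2)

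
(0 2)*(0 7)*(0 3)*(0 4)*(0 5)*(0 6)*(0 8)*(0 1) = (0 2 7 3 4 5 6 8 1)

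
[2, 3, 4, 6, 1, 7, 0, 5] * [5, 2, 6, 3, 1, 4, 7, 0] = [6, 3, 1, 7, 2, 0, 5, 4]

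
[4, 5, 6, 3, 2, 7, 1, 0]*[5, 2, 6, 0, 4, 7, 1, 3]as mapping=[0→4, 1→7, 2→1, 3→0, 4→6, 5→3, 6→2, 7→5]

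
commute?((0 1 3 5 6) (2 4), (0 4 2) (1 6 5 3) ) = no:(0 1 3 5 6) (2 4)*(0 4 2) (1 6 5 3) = (0 6 4), (0 4 2) (1 6 5 3)*(0 1 3 5 6) (2 4) = (0 2 1) 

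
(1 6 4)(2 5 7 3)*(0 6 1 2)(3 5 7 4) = (0 6 3)(2 7 5 4)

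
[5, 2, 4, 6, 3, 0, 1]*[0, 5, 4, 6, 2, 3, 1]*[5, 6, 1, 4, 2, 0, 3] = [4, 2, 1, 6, 3, 5, 0]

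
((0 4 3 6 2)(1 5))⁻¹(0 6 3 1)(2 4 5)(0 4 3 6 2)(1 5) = (0 3 1)(2 6 5 4)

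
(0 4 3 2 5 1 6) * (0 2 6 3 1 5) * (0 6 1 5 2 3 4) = (1 4 5 2 6 3)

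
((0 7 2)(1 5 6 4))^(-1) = (0 2 7)(1 4 6 5)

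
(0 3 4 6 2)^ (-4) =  (0 3 4 6 2)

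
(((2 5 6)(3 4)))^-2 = (2 5 6)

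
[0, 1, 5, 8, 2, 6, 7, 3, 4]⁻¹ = [0, 1, 4, 7, 8, 2, 5, 6, 3]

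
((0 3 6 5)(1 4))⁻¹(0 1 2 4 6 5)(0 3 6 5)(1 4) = (0 3 4 2 1 5)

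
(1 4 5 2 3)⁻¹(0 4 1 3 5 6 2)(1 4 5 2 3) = (0 5 4 1 2 6 3)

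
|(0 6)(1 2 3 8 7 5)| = 6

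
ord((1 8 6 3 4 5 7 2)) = 8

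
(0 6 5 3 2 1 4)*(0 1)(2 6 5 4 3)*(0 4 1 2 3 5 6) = (0 6 1 5 3)(2 4)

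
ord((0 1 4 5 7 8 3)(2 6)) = 14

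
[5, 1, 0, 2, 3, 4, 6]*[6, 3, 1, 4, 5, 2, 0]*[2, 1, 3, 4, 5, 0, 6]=[3, 4, 6, 1, 5, 0, 2]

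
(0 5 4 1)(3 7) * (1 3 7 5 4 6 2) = (0 4 3 5 6 2 1)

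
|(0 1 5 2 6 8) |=6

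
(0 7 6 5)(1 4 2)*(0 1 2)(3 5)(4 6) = (0 7 4)(1 6 3 5)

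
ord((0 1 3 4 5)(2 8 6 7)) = 20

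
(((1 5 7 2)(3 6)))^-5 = (1 2 7 5)(3 6)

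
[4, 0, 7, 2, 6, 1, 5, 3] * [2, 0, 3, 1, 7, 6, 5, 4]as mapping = [0→7, 1→2, 2→4, 3→3, 4→5, 5→0, 6→6, 7→1]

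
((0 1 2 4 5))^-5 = ()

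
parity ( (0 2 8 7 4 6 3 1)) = odd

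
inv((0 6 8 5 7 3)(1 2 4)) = (0 3 7 5 8 6)(1 4 2)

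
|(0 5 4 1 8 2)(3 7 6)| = 6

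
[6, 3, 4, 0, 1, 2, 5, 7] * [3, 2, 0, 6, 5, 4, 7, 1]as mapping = [0→7, 1→6, 2→5, 3→3, 4→2, 5→0, 6→4, 7→1]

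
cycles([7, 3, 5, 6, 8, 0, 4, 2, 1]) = (0 7 2 5)(1 3 6 4 8)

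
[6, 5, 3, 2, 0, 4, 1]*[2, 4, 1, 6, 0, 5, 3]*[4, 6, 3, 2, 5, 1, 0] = [2, 1, 0, 6, 3, 4, 5]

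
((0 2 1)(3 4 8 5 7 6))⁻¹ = (0 1 2)(3 6 7 5 8 4)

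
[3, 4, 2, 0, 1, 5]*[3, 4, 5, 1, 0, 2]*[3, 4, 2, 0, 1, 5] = [4, 3, 5, 0, 1, 2]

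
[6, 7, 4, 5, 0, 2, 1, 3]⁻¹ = [4, 6, 5, 7, 2, 3, 0, 1]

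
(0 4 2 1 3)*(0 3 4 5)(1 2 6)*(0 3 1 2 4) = (0 5 3 1)(2 4 6)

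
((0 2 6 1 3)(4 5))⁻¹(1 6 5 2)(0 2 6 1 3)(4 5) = (1 4 6 3)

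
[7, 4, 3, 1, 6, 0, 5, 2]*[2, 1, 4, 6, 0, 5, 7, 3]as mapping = [0→3, 1→0, 2→6, 3→1, 4→7, 5→2, 6→5, 7→4]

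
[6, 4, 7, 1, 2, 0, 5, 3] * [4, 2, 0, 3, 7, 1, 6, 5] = [6, 7, 5, 2, 0, 4, 1, 3]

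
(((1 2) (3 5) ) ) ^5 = (1 2) (3 5) 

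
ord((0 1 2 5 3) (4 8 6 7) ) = 20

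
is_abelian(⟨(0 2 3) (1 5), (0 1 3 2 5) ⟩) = no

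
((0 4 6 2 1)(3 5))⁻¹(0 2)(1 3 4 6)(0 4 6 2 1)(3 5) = (0 5 6 2)(1 4)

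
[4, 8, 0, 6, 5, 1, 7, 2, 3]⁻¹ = [2, 5, 7, 8, 0, 4, 3, 6, 1]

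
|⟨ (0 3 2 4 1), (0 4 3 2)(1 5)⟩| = 360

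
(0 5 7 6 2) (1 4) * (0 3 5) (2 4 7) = (1 7 6 4) (2 3 5) 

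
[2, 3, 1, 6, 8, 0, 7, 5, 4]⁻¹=[5, 2, 0, 1, 8, 7, 3, 6, 4]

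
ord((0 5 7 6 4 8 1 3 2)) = 9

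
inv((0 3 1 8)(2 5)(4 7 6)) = (0 8 1 3)(2 5)(4 6 7)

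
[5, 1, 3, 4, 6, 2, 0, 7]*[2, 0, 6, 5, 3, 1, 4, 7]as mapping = [0→1, 1→0, 2→5, 3→3, 4→4, 5→6, 6→2, 7→7]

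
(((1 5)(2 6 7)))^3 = (1 5)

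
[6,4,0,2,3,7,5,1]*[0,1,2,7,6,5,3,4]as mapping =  [0→3,1→6,2→0,3→2,4→7,5→4,6→5,7→1]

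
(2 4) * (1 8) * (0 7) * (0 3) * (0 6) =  (0 7 3 6)(1 8)(2 4)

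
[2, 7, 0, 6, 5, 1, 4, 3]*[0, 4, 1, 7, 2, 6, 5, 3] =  [1, 3, 0, 5, 6, 4, 2, 7]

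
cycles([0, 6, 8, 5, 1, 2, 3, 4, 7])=(1 6 3 5 2 8 7 4)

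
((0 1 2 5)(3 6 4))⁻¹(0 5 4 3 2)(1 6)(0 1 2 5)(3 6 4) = (0 3 6 5 1)(2 4)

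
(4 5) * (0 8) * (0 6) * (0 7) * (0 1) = (0 8 6 7 1)(4 5)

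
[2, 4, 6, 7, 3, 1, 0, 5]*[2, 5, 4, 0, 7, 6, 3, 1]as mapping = [0→4, 1→7, 2→3, 3→1, 4→0, 5→5, 6→2, 7→6]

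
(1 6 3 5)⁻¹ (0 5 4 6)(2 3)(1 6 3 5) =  (0 1 4 3)(2 5)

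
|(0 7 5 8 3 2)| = 6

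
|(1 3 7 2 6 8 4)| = 7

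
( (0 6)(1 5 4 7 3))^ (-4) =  (1 5 4 7 3)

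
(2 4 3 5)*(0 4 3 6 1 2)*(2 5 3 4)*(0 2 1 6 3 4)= (0 1 5 2)(3 4)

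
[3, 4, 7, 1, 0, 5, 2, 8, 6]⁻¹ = [4, 3, 6, 0, 1, 5, 8, 2, 7]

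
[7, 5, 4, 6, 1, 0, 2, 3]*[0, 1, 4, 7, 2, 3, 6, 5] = [5, 3, 2, 6, 1, 0, 4, 7]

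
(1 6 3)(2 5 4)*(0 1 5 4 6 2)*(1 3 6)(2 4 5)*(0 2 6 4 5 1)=(0 3 6 4 2 1 5)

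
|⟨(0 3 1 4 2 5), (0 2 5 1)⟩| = 720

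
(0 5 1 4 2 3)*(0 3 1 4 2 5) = (1 2)(4 5)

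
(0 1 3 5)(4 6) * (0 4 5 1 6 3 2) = (0 6 5 4 3 1 2)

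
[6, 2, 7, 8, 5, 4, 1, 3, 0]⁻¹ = [8, 6, 1, 7, 5, 4, 0, 2, 3]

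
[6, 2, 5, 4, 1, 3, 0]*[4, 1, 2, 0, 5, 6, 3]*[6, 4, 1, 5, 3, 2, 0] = [5, 1, 0, 2, 4, 6, 3]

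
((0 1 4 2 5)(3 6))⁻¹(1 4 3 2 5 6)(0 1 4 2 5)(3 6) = (0 3 4 2 6 5)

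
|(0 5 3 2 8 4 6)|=7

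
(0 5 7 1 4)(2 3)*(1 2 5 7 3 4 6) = (0 7 2 4)(1 6)(3 5)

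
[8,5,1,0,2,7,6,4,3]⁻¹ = [3,2,4,8,7,1,6,5,0]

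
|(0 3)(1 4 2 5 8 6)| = 6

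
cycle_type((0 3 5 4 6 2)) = 6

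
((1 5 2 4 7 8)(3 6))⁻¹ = (1 8 7 4 2 5)(3 6)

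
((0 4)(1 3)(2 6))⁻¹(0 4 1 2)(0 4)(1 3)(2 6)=(0 3 6 4)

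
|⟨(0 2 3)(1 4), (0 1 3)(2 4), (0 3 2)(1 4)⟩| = 120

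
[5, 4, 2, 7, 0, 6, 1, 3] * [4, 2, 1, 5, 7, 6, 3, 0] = [6, 7, 1, 0, 4, 3, 2, 5]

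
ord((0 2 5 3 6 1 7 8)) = 8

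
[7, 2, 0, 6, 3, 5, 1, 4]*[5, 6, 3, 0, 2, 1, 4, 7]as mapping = [0→7, 1→3, 2→5, 3→4, 4→0, 5→1, 6→6, 7→2]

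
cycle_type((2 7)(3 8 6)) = 2.3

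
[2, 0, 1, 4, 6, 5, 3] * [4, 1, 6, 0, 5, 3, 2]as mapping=[0→6, 1→4, 2→1, 3→5, 4→2, 5→3, 6→0]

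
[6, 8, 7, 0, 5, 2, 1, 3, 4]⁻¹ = [3, 6, 5, 7, 8, 4, 0, 2, 1]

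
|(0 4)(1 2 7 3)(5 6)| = 4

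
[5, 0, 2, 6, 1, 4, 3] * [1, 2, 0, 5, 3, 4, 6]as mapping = [0→4, 1→1, 2→0, 3→6, 4→2, 5→3, 6→5]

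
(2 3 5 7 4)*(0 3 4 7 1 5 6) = (0 3 6)(1 5)(2 4)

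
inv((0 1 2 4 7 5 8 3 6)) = (0 6 3 8 5 7 4 2 1)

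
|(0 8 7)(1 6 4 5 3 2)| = 6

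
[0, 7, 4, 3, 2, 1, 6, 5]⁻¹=[0, 5, 4, 3, 2, 7, 6, 1]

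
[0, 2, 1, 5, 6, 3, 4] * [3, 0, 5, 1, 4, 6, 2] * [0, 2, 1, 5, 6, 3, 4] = [5, 3, 0, 4, 1, 2, 6]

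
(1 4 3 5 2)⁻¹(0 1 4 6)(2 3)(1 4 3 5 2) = (0 4 3 6)(1 5)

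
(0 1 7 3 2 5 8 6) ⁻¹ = (0 6 8 5 2 3 7 1) 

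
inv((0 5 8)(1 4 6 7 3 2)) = (0 8 5)(1 2 3 7 6 4)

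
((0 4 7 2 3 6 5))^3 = (0 2 5 7 6 4 3)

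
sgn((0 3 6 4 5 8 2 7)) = -1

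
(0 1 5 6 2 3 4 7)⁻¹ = (0 7 4 3 2 6 5 1)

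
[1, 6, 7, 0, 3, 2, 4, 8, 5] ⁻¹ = [3, 0, 5, 4, 6, 8, 1, 2, 7] 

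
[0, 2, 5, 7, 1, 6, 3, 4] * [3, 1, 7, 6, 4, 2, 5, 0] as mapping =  [0→3, 1→7, 2→2, 3→0, 4→1, 5→5, 6→6, 7→4] 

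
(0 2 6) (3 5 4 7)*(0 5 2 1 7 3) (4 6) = (0 1 7) (2 4 3) (5 6) 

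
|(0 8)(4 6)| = 2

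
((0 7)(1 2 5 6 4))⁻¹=(0 7)(1 4 6 5 2)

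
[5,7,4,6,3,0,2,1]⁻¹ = [5,7,6,4,2,0,3,1]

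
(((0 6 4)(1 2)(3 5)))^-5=(0 6 4)(1 2)(3 5)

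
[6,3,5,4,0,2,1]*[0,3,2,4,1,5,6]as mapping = [0→6,1→4,2→5,3→1,4→0,5→2,6→3]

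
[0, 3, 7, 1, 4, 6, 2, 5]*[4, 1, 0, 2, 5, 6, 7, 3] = [4, 2, 3, 1, 5, 7, 0, 6]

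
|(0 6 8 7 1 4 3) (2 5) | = 14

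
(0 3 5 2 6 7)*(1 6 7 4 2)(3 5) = (0 5 1 6 4 2 7)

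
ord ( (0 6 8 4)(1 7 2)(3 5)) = 12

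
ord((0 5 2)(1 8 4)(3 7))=6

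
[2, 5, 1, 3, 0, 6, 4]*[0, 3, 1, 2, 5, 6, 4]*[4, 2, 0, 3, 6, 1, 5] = [2, 5, 3, 0, 4, 6, 1] 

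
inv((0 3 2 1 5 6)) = (0 6 5 1 2 3)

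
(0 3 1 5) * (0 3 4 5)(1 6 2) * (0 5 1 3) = (0 4 1 5)(2 3 6)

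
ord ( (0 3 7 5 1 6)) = 6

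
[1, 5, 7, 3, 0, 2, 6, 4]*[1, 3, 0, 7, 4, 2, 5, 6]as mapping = [0→3, 1→2, 2→6, 3→7, 4→1, 5→0, 6→5, 7→4]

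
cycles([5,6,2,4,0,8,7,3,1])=(0 5 8 1 6 7 3 4)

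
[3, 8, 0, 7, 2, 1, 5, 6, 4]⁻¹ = [2, 5, 4, 0, 8, 6, 7, 3, 1]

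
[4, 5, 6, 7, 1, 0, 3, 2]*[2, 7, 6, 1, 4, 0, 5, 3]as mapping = [0→4, 1→0, 2→5, 3→3, 4→7, 5→2, 6→1, 7→6]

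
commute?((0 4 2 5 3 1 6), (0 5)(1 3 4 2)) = no:(0 4 2 5 3 1 6)*(0 5)(1 3 4 2) = (0 2)(1 6 5 4), (0 5)(1 3 4 2)*(0 4 2 5 3 1 6) = (0 3 2 6)(4 5)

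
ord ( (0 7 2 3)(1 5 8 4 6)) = 20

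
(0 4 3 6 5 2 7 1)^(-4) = (0 5)(1 6)(2 4)(3 7)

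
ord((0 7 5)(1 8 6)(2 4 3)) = 3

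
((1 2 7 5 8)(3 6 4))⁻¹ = (1 8 5 7 2)(3 4 6)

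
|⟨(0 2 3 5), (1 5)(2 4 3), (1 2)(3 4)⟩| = 720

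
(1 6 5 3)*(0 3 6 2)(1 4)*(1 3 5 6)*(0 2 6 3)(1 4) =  (0 5 4)(1 6 3)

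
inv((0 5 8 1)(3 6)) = (0 1 8 5)(3 6)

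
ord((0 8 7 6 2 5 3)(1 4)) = 14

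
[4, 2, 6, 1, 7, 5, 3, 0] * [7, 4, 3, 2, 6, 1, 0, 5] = [6, 3, 0, 4, 5, 1, 2, 7]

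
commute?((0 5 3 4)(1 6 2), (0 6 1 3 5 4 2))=no:(0 5 3 4)(1 6 2)*(0 6 1 3 5 4 2)=(0 4 6)(2 3), (0 6 1 3 5 4 2)*(0 5 3 4)(1 6 2)=(0 2 5)(1 4)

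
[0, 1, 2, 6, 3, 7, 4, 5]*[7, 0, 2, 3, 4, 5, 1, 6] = [7, 0, 2, 1, 3, 6, 4, 5]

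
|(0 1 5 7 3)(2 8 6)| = 15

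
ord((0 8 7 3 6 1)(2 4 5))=6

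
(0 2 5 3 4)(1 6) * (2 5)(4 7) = (0 5 3 7 4)(1 6)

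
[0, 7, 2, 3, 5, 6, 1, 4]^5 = [0, 1, 2, 3, 4, 5, 6, 7]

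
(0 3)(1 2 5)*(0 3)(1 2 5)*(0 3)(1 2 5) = (0 3)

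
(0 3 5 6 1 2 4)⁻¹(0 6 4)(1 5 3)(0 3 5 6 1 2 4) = (0 3 1)(2 6 5)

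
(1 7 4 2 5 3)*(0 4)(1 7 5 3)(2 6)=(0 4 6 2 3 7)(1 5)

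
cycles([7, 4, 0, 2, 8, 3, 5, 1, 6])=(0 7 1 4 8 6 5 3 2)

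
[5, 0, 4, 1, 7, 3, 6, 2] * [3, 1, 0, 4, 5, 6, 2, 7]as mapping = [0→6, 1→3, 2→5, 3→1, 4→7, 5→4, 6→2, 7→0]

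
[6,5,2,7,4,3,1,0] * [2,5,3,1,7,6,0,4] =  [0,6,3,4,7,1,5,2]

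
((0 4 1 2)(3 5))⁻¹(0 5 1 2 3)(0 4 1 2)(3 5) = (0 5 4 3 2)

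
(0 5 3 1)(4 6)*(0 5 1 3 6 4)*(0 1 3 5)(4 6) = (0 3 5 4 6 1)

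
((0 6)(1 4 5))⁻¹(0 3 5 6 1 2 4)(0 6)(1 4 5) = (0 4 2 5 6 3 1)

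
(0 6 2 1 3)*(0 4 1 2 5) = (0 6 5)(1 3 4)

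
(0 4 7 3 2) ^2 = (0 7 2 4 3) 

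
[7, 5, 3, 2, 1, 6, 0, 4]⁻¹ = [6, 4, 3, 2, 7, 1, 5, 0]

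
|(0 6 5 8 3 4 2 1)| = 8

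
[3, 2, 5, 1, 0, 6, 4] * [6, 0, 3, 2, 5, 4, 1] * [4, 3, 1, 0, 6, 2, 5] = [1, 0, 6, 4, 5, 3, 2]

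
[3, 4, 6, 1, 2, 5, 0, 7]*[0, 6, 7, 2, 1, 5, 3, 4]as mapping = [0→2, 1→1, 2→3, 3→6, 4→7, 5→5, 6→0, 7→4]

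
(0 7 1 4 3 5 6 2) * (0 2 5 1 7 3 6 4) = (0 3 1)(4 6 5)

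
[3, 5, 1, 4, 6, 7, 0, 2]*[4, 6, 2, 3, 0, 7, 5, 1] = [3, 7, 6, 0, 5, 1, 4, 2]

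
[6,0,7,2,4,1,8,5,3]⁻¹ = [1,5,3,8,4,7,0,2,6]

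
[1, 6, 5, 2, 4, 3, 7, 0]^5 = [1, 6, 3, 5, 4, 2, 7, 0]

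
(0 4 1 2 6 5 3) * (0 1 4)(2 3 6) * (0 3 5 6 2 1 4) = (0 3 4)(1 5 2)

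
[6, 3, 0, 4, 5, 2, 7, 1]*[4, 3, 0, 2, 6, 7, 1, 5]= [1, 2, 4, 6, 7, 0, 5, 3]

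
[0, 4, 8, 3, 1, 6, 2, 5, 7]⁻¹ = [0, 4, 6, 3, 1, 7, 5, 8, 2]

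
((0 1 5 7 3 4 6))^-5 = (0 5 3 6 1 7 4)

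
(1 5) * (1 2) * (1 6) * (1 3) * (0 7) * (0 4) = (0 7 4)(1 5 2 6 3)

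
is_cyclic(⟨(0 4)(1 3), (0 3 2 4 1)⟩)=no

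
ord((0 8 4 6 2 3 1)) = 7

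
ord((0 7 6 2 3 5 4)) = 7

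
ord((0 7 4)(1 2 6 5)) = 12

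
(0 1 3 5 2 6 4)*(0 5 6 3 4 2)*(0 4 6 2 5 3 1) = (1 6 5 4 3 2)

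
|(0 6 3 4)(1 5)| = 4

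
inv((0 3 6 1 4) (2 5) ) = (0 4 1 6 3) (2 5) 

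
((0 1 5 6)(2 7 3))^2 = (0 5)(1 6)(2 3 7)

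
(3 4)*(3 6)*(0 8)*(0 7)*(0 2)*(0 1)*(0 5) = (0 8 7 2 1 5)(3 4 6)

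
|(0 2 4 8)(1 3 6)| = 12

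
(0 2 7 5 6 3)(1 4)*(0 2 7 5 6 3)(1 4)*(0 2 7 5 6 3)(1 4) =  (0 5)(1 4)(2 6)(3 7)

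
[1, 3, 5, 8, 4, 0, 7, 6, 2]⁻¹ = [5, 0, 8, 1, 4, 2, 7, 6, 3]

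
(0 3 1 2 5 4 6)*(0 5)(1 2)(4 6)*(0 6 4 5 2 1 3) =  (1 3)(2 6)(4 5)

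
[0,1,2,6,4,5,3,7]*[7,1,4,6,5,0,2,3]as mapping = [0→7,1→1,2→4,3→2,4→5,5→0,6→6,7→3]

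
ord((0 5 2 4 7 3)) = 6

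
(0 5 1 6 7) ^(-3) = (0 1 7 5 6) 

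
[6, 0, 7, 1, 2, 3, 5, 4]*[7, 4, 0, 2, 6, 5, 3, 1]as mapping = [0→3, 1→7, 2→1, 3→4, 4→0, 5→2, 6→5, 7→6]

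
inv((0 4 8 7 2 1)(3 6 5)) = (0 1 2 7 8 4)(3 5 6)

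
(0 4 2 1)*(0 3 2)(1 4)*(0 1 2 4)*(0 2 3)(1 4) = (0 3 1)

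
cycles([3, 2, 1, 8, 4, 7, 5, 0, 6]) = (0 3 8 6 5 7)(1 2)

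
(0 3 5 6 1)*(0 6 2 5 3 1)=(0 1 6)(2 5)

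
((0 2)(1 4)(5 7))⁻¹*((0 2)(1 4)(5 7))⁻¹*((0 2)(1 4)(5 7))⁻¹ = (0 2)(1 4)(5 7)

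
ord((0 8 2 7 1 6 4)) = 7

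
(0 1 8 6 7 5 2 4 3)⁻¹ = (0 3 4 2 5 7 6 8 1)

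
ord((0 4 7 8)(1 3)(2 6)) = 4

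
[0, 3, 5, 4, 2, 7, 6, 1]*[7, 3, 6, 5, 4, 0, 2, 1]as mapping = [0→7, 1→5, 2→0, 3→4, 4→6, 5→1, 6→2, 7→3]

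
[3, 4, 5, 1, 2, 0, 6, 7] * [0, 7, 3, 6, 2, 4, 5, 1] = [6, 2, 4, 7, 3, 0, 5, 1]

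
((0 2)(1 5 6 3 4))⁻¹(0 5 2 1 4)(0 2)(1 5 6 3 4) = (0 5 1 2 6)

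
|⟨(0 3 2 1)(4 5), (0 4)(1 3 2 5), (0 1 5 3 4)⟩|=360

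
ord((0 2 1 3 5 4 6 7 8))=9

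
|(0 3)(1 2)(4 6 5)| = 6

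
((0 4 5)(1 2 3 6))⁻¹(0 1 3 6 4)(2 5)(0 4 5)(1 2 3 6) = (0 3)(1 5 4 2 6)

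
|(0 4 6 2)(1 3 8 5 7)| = 20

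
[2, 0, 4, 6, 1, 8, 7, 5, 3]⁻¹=[1, 4, 0, 8, 2, 7, 3, 6, 5]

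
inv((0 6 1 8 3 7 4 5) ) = (0 5 4 7 3 8 1 6) 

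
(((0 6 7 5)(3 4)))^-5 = (0 5 7 6)(3 4)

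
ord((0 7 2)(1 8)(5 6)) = 6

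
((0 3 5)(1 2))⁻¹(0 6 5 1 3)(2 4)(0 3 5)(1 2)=(0 2 5 3 6)(1 4)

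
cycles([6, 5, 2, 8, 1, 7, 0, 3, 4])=(0 6)(1 5 7 3 8 4)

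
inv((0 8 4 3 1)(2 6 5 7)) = (0 1 3 4 8)(2 7 5 6)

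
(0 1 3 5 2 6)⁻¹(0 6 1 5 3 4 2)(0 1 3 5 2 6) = (0 3 2 5 4 6 1)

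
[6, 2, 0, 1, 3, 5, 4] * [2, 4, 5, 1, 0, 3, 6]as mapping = [0→6, 1→5, 2→2, 3→4, 4→1, 5→3, 6→0]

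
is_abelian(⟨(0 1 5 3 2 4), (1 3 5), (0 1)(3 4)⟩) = no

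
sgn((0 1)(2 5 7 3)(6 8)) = -1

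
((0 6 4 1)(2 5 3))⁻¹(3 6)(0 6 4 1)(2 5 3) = (2 4)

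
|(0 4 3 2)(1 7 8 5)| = 4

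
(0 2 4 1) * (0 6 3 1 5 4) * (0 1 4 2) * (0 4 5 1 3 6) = (0 4 1)(2 3 5)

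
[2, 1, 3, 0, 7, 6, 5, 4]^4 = [2, 1, 3, 0, 4, 5, 6, 7]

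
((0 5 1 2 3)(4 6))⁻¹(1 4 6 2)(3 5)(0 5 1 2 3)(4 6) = (0 1)(2 6 4 3)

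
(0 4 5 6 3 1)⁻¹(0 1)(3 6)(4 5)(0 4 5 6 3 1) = (0 4)(1 3)(5 6)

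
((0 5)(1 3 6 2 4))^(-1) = (0 5)(1 4 2 6 3)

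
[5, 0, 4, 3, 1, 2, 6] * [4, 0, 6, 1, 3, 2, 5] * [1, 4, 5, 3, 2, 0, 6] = [5, 2, 3, 4, 1, 6, 0]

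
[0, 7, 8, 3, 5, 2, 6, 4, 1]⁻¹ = [0, 8, 5, 3, 7, 4, 6, 1, 2]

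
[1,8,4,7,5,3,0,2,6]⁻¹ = [6,0,7,5,2,4,8,3,1]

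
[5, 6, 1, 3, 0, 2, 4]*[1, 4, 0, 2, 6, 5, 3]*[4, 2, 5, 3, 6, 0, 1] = [0, 3, 6, 5, 2, 4, 1]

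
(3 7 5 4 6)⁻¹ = (3 6 4 5 7)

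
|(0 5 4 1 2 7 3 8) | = 8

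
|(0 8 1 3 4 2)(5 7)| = 6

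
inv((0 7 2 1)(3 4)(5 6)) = (0 1 2 7)(3 4)(5 6)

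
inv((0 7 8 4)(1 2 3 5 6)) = (0 4 8 7)(1 6 5 3 2)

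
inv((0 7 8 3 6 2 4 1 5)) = (0 5 1 4 2 6 3 8 7)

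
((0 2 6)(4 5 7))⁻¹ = (0 6 2)(4 7 5)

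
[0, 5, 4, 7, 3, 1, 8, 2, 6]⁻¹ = [0, 5, 7, 4, 2, 1, 8, 3, 6]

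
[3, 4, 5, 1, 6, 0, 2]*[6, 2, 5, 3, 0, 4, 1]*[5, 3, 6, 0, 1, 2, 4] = [0, 5, 1, 6, 3, 4, 2]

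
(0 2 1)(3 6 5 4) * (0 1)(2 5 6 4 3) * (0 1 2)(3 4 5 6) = (0 6 3 5 4)(1 2)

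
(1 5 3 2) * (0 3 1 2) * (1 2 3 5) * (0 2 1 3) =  (0 5 1 3 2) 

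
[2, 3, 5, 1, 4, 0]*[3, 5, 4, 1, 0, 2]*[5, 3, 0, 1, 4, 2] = [4, 3, 0, 2, 5, 1]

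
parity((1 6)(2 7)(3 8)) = odd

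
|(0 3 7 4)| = 4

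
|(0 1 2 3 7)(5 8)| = 10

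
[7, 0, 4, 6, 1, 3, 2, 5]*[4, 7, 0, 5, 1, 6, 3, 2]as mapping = [0→2, 1→4, 2→1, 3→3, 4→7, 5→5, 6→0, 7→6]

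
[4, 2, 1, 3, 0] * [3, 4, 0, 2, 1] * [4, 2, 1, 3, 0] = [2, 4, 0, 1, 3]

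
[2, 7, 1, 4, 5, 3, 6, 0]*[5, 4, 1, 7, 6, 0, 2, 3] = [1, 3, 4, 6, 0, 7, 2, 5]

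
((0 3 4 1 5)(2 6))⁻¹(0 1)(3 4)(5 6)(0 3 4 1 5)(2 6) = (0 2)(1 4)(3 5)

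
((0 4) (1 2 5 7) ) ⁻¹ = (0 4) (1 7 5 2) 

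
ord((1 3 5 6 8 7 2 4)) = 8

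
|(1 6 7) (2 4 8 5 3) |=15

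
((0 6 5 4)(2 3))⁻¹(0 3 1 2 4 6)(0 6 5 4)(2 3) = (0 5 6 2 1 3)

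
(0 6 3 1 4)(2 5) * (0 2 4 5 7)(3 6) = (0 3 1 5 4 2 7)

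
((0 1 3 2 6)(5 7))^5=(5 7)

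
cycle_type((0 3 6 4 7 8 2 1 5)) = 9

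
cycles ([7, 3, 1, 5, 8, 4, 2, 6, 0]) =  (0 7 6 2 1 3 5 4 8)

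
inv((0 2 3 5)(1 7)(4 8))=(0 5 3 2)(1 7)(4 8)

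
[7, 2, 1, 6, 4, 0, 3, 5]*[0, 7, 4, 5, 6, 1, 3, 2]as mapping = [0→2, 1→4, 2→7, 3→3, 4→6, 5→0, 6→5, 7→1]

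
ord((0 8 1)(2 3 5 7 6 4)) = 6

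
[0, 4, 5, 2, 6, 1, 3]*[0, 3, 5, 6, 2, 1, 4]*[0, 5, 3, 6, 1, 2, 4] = [0, 3, 5, 2, 1, 6, 4]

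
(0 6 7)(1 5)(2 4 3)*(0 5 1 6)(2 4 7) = (2 7 5 6)(3 4)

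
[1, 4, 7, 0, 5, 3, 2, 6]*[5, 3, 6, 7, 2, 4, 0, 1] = [3, 2, 1, 5, 4, 7, 6, 0]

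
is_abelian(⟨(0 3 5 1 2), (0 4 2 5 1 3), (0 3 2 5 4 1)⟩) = no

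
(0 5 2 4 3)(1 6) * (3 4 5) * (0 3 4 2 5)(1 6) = (0 4 2)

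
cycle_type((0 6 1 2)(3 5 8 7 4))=4.5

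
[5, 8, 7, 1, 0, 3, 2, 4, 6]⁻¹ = [4, 3, 6, 5, 7, 0, 8, 2, 1]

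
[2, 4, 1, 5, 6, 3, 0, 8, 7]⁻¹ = [6, 2, 0, 5, 1, 3, 4, 8, 7]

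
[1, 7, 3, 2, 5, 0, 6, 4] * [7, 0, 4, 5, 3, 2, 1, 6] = [0, 6, 5, 4, 2, 7, 1, 3]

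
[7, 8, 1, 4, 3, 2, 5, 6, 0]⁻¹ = [8, 2, 5, 4, 3, 6, 7, 0, 1]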